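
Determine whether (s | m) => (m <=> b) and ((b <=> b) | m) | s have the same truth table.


Compare truth tables:
b | m | s | φ | ψ
-----------------
False | False | False | True | True
True | False | False | True | True
False | True | False | False | True
True | True | False | True | True
False | False | True | True | True
True | False | True | False | True
False | True | True | False | True
True | True | True | True | True
They differ at row 3 (b=False, m=True, s=False): φ=False but ψ=True.

No, they are not logically equivalent.


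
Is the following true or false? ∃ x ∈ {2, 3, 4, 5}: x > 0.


Evaluate the predicate on each element: 2:T, 3:T, 4:T, 5:T.
Witness x = 2 satisfies the predicate.

T


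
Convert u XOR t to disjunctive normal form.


Step 1: u ⊕ t is true exactly when they disagree: (u ∧ ¬t) ∨ (¬u ∧ t).

(u AND (NOT t)) OR ((NOT u) AND t)


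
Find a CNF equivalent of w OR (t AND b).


Step 1: Distribute ∨ over ∧: w ∨ (t ∧ b) = (w ∨ t) ∧ (w ∨ b).

(w OR t) AND (w OR b)


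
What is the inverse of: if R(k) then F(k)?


The inverse of (P → Q) is (¬P → ¬Q). It is equivalent to the converse, not to the original.
Here P = 'R(k)' and Q = 'F(k)'.

If not (R(k)), then not (F(k)).


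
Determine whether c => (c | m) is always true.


Build the truth table over {c, m}:
c | m | φ
---------
False | False | True
True | False | True
False | True | True
True | True | True
Every row evaluates to true.

Yes, it is a tautology.


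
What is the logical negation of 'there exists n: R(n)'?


¬(for all x: φ) = there exists x: ¬φ, and ¬(there exists x: φ) = for all x: ¬φ.
Apply to the existential statement.

for all n: NOT(R(n))


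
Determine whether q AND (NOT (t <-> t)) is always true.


Build the truth table over {q, t}:
q | t | φ
---------
F | F | F
T | F | F
F | T | F
T | T | F
Counterexample at row 1: with q=F, t=F, the formula is F.

No, it is not a tautology.


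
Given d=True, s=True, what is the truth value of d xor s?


Exclusive or is true when exactly one operand is true.
Substitute: d=True, s=True.
True xor True evaluates to False.

False


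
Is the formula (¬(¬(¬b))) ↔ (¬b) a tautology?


Build the truth table over {b}:
b | φ
-----
F | T
T | T
Every row evaluates to true.

Yes, it is a tautology.


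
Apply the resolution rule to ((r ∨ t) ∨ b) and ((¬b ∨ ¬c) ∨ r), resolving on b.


The clauses contain complementary literals b and ¬b.
Resolution eliminates this pair and disjoins the remaining literals (merging duplicates).

((t ∨ r) ∨ ¬c)


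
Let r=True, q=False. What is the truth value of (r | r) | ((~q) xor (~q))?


Substitute r=True, q=False:
r | r = True | True = True
~q = True
~q = True
(~q) xor (~q) = True xor True = False
(r | r) | ((~q) xor (~q)) = True | False = True

True


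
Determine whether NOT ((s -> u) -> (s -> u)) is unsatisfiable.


Truth table over {s, u}:
s | u | φ
---------
F | F | F
T | F | F
F | T | F
T | T | F
Every row is false.

Yes, it is a contradiction.


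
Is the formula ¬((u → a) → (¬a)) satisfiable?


Search for a satisfying assignment over {a, u}.
Try a=T, u=F: the formula evaluates to T.
A satisfying assignment exists.

Satisfiable.


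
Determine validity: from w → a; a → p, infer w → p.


This matches the form of hypothetical syllogism: the conclusion follows in every model of the premises.

Valid.


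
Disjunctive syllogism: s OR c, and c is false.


Disjunctive syllogism: from (P ∨ Q) and ¬P, infer Q.
One disjunct, 'c', is ruled out; the other must hold.

s


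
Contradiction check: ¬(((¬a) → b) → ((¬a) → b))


Truth table over {a, b}:
a | b | φ
---------
F | F | F
T | F | F
F | T | F
T | T | F
Every row is false.

Yes, it is a contradiction.


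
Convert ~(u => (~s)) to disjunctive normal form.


Step 1: Rewrite implication then negate: ¬(¬u ∨ (¬s)) = u ∧ ¬(¬s).
Step 2: Eliminate any double negations (¬¬X = X).

u & s


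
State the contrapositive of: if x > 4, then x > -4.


The contrapositive of (P → Q) is (¬Q → ¬P); it is logically equivalent to the original.
Here P = 'x > 4' and Q = 'x > -4'.

If not (x > -4), then not (x > 4).


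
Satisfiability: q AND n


Search for a satisfying assignment over {n, q}.
Try n=T, q=T: the formula evaluates to T.
A satisfying assignment exists.

Satisfiable.


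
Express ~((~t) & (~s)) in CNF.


Step 1: Apply De Morgan: ¬((¬t) ∧ (¬s)) = ¬(¬t) ∨ ¬(¬s).
Step 2: Eliminate any double negations (¬¬X = X).

t | s


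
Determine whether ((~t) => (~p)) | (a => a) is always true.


Build the truth table over {a, p, t}:
a | p | t | φ
-------------
False | False | False | True
True | False | False | True
False | True | False | True
True | True | False | True
False | False | True | True
True | False | True | True
False | True | True | True
True | True | True | True
Every row evaluates to true.

Yes, it is a tautology.


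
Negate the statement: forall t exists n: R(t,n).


Negation flips each quantifier (∀↔∃) and negates the inner predicate.
¬(forall t exists n: φ) = exists t forall n: ¬φ.

exists t forall n: ~(R(t,n))


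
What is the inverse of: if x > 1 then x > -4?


The inverse of (P → Q) is (¬P → ¬Q). It is equivalent to the converse, not to the original.
Here P = 'x > 1' and Q = 'x > -4'.

If not (x > 1), then not (x > -4).


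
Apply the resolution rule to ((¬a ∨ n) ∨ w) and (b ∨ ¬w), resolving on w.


The clauses contain complementary literals w and ¬w.
Resolution eliminates this pair and disjoins the remaining literals (merging duplicates).

((¬a ∨ n) ∨ b)


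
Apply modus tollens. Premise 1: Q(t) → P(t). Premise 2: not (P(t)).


Modus tollens: from (P → Q) and ¬Q, infer ¬P.
Q = 'P(t)' is denied; since P → Q, P must also fail.

Not (Q(t)).


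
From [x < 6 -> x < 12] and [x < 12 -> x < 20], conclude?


Hypothetical syllogism: from (P → Q) and (Q → R), infer (P → R).
Chain the two implications through the shared middle term 'x < 12'.

x < 6 -> x < 20


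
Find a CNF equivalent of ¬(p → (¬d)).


Step 1: Rewrite p → (¬d) as ¬p ∨ (¬d).
Step 2: Negate: ¬(¬p ∨ (¬d)) = p ∧ ¬(¬d) (De Morgan + double negation).
Step 3: Eliminate any double negations (¬¬X = X).

p ∧ d


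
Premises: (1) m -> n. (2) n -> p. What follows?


Hypothetical syllogism: from (P → Q) and (Q → R), infer (P → R).
Chain the two implications through the shared middle term 'n'.

m -> p


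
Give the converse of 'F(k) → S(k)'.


The converse of (P → Q) is (Q → P). It is not in general equivalent to the original.
Here P = 'F(k)' and Q = 'S(k)'.

If S(k), then F(k).


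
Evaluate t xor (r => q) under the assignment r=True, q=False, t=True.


Substitute r=True, q=False, t=True:
r => q = True => False = False
t xor (r => q) = True xor False = True

True


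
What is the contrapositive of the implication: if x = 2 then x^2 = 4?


The contrapositive of (P → Q) is (¬Q → ¬P); it is logically equivalent to the original.
Here P = 'x = 2' and Q = 'x^2 = 4'.

If not (x^2 = 4), then not (x = 2).


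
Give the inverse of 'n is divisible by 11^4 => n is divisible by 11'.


The inverse of (P → Q) is (¬P → ¬Q). It is equivalent to the converse, not to the original.
Here P = 'n is divisible by 11^4' and Q = 'n is divisible by 11'.

If not (n is divisible by 11^4), then not (n is divisible by 11).


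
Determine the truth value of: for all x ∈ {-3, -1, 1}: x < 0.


Evaluate the predicate on each element: -3:T, -1:T, 1:F.
Counterexample x = 1 fails the predicate.

F


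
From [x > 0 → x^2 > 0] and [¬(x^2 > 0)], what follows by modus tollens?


Modus tollens: from (P → Q) and ¬Q, infer ¬P.
Q = 'x^2 > 0' is denied; since P → Q, P must also fail.

Not (x > 0).


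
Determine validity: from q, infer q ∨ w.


This matches the form of disjunction introduction: the conclusion follows in every model of the premises.

Valid.


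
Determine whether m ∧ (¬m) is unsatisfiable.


Truth table over {m}:
m | φ
-----
F | F
T | F
Every row is false.

Yes, it is a contradiction.


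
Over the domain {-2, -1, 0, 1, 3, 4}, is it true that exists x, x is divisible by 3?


Evaluate the predicate on each element: -2:False, -1:False, 0:True, 1:False, 3:True, 4:False.
Witness x = 0 satisfies the predicate.

True


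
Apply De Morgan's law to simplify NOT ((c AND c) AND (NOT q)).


De Morgan: the negation of a conjunction is the disjunction of the negations.
Distribute NOT across AND, flipping it to OR, and negate each literal.

((NOT c) OR (NOT c)) OR q


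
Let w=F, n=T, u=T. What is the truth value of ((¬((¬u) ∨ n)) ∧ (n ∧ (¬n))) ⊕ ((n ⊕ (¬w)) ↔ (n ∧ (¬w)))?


Substitute w=F, n=T, u=T:
… (earlier sub-steps elided)
¬((¬u) ∨ n) = F
¬n = F
n ∧ (¬n) = T ∧ F = F
(¬((¬u) ∨ n)) ∧ (n ∧ (¬n)) = F ∧ F = F
¬w = T
n ⊕ (¬w) = T ⊕ T = F
¬w = T
n ∧ (¬w) = T ∧ T = T
(n ⊕ (¬w)) ↔ (n ∧ (¬w)) = F ↔ T = F
((¬((¬u) ∨ n)) ∧ (n ∧ (¬n))) ⊕ ((n ⊕ (¬w)) ↔ (n ∧ (¬w))) = F ⊕ F = F

F


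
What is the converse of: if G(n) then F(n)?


The converse of (P → Q) is (Q → P). It is not in general equivalent to the original.
Here P = 'G(n)' and Q = 'F(n)'.

If F(n), then G(n).


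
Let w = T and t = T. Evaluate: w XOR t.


Exclusive or is true when exactly one operand is true.
Substitute: w=T, t=T.
T XOR T evaluates to F.

F


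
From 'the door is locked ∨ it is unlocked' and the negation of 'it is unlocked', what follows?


Disjunctive syllogism: from (P ∨ Q) and ¬P, infer Q.
One disjunct, 'it is unlocked', is ruled out; the other must hold.

the door is locked


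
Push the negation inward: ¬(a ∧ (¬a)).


De Morgan: the negation of a conjunction is the disjunction of the negations.
Distribute ¬ across ∧, flipping it to ∨, and negate each literal.

(¬a) ∨ a


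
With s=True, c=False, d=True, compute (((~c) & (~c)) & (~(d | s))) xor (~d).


Substitute s=True, c=False, d=True:
~c = True
~c = True
(~c) & (~c) = True & True = True
d | s = True | True = True
~(d | s) = False
((~c) & (~c)) & (~(d | s)) = True & False = False
~d = False
(((~c) & (~c)) & (~(d | s))) xor (~d) = False xor False = False

False


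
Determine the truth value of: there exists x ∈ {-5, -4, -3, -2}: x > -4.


Evaluate the predicate on each element: -5:F, -4:F, -3:T, -2:T.
Witness x = -3 satisfies the predicate.

T


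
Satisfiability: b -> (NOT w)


Search for a satisfying assignment over {b, w}.
Try b=F, w=F: the formula evaluates to T.
A satisfying assignment exists.

Satisfiable.


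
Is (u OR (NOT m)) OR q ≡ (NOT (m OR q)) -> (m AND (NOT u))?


Compare truth tables:
m | q | u | φ | ψ
-----------------
F | F | F | T | F
T | F | F | F | T
F | T | F | T | T
T | T | F | T | T
F | F | T | T | F
T | F | T | T | T
F | T | T | T | T
T | T | T | T | T
They differ at row 1 (m=F, q=F, u=F): φ=T but ψ=F.

No, they are not logically equivalent.


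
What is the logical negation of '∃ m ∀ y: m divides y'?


Negation flips each quantifier (∀↔∃) and negates the inner predicate.
¬(∃ m ∀ y: φ) = ∀ m ∃ y: ¬φ.

∀ m ∃ y: ¬(m divides y)


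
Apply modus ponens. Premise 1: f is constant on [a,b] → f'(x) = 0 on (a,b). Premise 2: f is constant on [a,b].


Modus ponens: from (P → Q) and P, infer Q.
P = 'f is constant on [a,b]' is asserted, and P → Q holds, so Q follows.

f'(x) = 0 on (a,b).


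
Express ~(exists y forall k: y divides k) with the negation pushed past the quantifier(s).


Negation flips each quantifier (∀↔∃) and negates the inner predicate.
¬(exists y forall k: φ) = forall y exists k: ¬φ.

forall y exists k: ~(y divides k)


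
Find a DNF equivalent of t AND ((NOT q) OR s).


Step 1: Distribute ∧ over ∨: t ∧ ((¬q) ∨ s) = (t ∧ (¬q)) ∨ (t ∧ s).

(t AND (NOT q)) OR (t AND s)


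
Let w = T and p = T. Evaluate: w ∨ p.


Disjunction is false only when both operands are false.
Substitute: w=T, p=T.
T ∨ T evaluates to T.

T


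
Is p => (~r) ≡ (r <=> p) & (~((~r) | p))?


Compare truth tables:
p | r | φ | ψ
-------------
False | False | True | False
True | False | True | False
False | True | True | False
True | True | False | False
They differ at row 1 (p=False, r=False): φ=True but ψ=False.

No, they are not logically equivalent.


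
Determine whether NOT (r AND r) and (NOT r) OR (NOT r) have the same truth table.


Compare truth tables:
r | φ | ψ
---------
F | T | T
T | F | F
The columns φ and ψ agree on every row.

Yes, they are logically equivalent.


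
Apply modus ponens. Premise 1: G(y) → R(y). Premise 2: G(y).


Modus ponens: from (P → Q) and P, infer Q.
P = 'G(y)' is asserted, and P → Q holds, so Q follows.

R(y).


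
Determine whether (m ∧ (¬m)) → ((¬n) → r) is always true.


Build the truth table over {m, n, r}:
m | n | r | φ
-------------
F | F | F | T
T | F | F | T
F | T | F | T
T | T | F | T
F | F | T | T
T | F | T | T
F | T | T | T
T | T | T | T
Every row evaluates to true.

Yes, it is a tautology.


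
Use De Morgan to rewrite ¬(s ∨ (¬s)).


De Morgan: the negation of a disjunction is the conjunction of the negations.
Distribute ¬ across ∨, flipping it to ∧, and negate each literal.

(¬s) ∧ s


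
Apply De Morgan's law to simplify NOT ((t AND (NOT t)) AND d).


De Morgan: the negation of a conjunction is the disjunction of the negations.
Distribute NOT across AND, flipping it to OR, and negate each literal.

((NOT t) OR t) OR (NOT d)


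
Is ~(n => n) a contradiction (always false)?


Truth table over {n}:
n | φ
-----
False | False
True | False
Every row is false.

Yes, it is a contradiction.


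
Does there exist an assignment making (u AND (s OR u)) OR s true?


Search for a satisfying assignment over {s, u}.
Try s=T, u=F: the formula evaluates to T.
A satisfying assignment exists.

Satisfiable.


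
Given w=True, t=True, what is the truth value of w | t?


Disjunction is false only when both operands are false.
Substitute: w=True, t=True.
True | True evaluates to True.

True


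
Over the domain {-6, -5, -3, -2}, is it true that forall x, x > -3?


Evaluate the predicate on each element: -6:False, -5:False, -3:False, -2:True.
Counterexample x = -6 fails the predicate.

False


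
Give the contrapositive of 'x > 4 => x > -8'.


The contrapositive of (P → Q) is (¬Q → ¬P); it is logically equivalent to the original.
Here P = 'x > 4' and Q = 'x > -8'.

If not (x > -8), then not (x > 4).


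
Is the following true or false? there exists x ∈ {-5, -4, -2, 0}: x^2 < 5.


Evaluate the predicate on each element: -5:F, -4:F, -2:T, 0:T.
Witness x = -2 satisfies the predicate.

T


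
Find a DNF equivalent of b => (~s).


Step 1: Rewrite b → (¬s) as ¬b ∨ (¬s).

(~b) | (~s)


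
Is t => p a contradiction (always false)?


Truth table over {p, t}:
p | t | φ
---------
False | False | True
True | False | True
False | True | False
True | True | True
Satisfying assignment at row 1: p=False, t=False gives True.

No, it is not a contradiction.


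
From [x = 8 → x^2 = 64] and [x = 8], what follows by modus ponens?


Modus ponens: from (P → Q) and P, infer Q.
P = 'x = 8' is asserted, and P → Q holds, so Q follows.

x^2 = 64.


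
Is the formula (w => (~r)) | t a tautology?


Build the truth table over {r, t, w}:
r | t | w | φ
-------------
False | False | False | True
True | False | False | True
False | True | False | True
True | True | False | True
False | False | True | True
True | False | True | False
False | True | True | True
True | True | True | True
Counterexample at row 6: with r=True, t=False, w=True, the formula is False.

No, it is not a tautology.


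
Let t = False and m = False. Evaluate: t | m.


Disjunction is false only when both operands are false.
Substitute: t=False, m=False.
False | False evaluates to False.

False


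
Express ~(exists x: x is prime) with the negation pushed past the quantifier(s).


¬(forall x: φ) = exists x: ¬φ, and ¬(exists x: φ) = forall x: ¬φ.
Apply to the existential statement.

forall x: ~(x is prime)


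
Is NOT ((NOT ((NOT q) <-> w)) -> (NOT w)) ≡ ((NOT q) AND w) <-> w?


Compare truth tables:
q | w | φ | ψ
-------------
F | F | F | T
T | F | F | T
F | T | F | T
T | T | T | F
They differ at row 1 (q=F, w=F): φ=F but ψ=T.

No, they are not logically equivalent.


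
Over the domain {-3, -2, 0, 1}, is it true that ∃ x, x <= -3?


Evaluate the predicate on each element: -3:T, -2:F, 0:F, 1:F.
Witness x = -3 satisfies the predicate.

T


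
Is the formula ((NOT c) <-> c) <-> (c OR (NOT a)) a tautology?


Build the truth table over {a, c}:
a | c | φ
---------
F | F | F
T | F | T
F | T | F
T | T | F
Counterexample at row 1: with a=F, c=F, the formula is F.

No, it is not a tautology.


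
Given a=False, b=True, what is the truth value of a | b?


Disjunction is false only when both operands are false.
Substitute: a=False, b=True.
False | True evaluates to True.

True


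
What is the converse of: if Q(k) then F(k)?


The converse of (P → Q) is (Q → P). It is not in general equivalent to the original.
Here P = 'Q(k)' and Q = 'F(k)'.

If F(k), then Q(k).


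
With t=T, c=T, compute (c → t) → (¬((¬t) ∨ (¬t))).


Substitute t=T, c=T:
c → t = T → T = T
¬t = F
¬t = F
(¬t) ∨ (¬t) = F ∨ F = F
¬((¬t) ∨ (¬t)) = T
(c → t) → (¬((¬t) ∨ (¬t))) = T → T = T

T


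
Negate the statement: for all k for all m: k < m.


Negation flips each quantifier (∀↔∃) and negates the inner predicate.
¬(for all k for all m: φ) = there exists k there exists m: ¬φ.

there exists k there exists m: NOT(k < m)


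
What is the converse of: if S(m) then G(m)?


The converse of (P → Q) is (Q → P). It is not in general equivalent to the original.
Here P = 'S(m)' and Q = 'G(m)'.

If G(m), then S(m).


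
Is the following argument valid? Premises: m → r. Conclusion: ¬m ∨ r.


This matches the form of material implication: the conclusion follows in every model of the premises.

Valid.


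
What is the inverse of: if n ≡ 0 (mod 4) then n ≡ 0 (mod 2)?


The inverse of (P → Q) is (¬P → ¬Q). It is equivalent to the converse, not to the original.
Here P = 'n ≡ 0 (mod 4)' and Q = 'n ≡ 0 (mod 2)'.

If not (n ≡ 0 (mod 4)), then not (n ≡ 0 (mod 2)).


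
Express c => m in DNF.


Step 1: Rewrite c → m as ¬c ∨ m.

(~c) | m


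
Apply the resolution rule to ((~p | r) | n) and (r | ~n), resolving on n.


The clauses contain complementary literals n and ~n.
Resolution eliminates this pair and disjoins the remaining literals (merging duplicates).

(~p | r)


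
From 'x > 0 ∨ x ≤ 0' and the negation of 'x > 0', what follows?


Disjunctive syllogism: from (P ∨ Q) and ¬P, infer Q.
One disjunct, 'x > 0', is ruled out; the other must hold.

x ≤ 0


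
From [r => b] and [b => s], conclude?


Hypothetical syllogism: from (P → Q) and (Q → R), infer (P → R).
Chain the two implications through the shared middle term 'b'.

r => s


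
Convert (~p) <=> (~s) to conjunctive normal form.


Step 1: Rewrite (¬p) ↔ (¬s) as ((¬p) → (¬s)) ∧ ((¬s) → (¬p)).
Step 2: Rewrite each implication as a disjunction.
Step 3: Eliminate any double negations (¬¬X = X).

(p | (~s)) & (s | (~p))


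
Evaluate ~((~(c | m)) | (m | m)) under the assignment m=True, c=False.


Substitute m=True, c=False:
c | m = False | True = True
~(c | m) = False
m | m = True | True = True
(~(c | m)) | (m | m) = False | True = True
~((~(c | m)) | (m | m)) = False

False


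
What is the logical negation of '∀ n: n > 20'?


¬(∀ x: φ) = ∃ x: ¬φ, and ¬(∃ x: φ) = ∀ x: ¬φ.
Apply to the universal statement.

∃ n: ¬(n > 20)


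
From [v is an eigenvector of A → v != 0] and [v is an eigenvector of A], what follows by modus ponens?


Modus ponens: from (P → Q) and P, infer Q.
P = 'v is an eigenvector of A' is asserted, and P → Q holds, so Q follows.

v != 0.


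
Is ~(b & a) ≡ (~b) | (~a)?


Compare truth tables:
a | b | φ | ψ
-------------
False | False | True | True
True | False | True | True
False | True | True | True
True | True | False | False
The columns φ and ψ agree on every row.

Yes, they are logically equivalent.


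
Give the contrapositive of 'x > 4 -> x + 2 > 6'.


The contrapositive of (P → Q) is (¬Q → ¬P); it is logically equivalent to the original.
Here P = 'x > 4' and Q = 'x + 2 > 6'.

If not (x + 2 > 6), then not (x > 4).


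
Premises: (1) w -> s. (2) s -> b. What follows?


Hypothetical syllogism: from (P → Q) and (Q → R), infer (P → R).
Chain the two implications through the shared middle term 's'.

w -> b


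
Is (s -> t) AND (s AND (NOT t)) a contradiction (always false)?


Truth table over {s, t}:
s | t | φ
---------
F | F | F
T | F | F
F | T | F
T | T | F
Every row is false.

Yes, it is a contradiction.


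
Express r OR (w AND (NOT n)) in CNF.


Step 1: Distribute ∨ over ∧: r ∨ (w ∧ (¬n)) = (r ∨ w) ∧ (r ∨ (¬n)).

(r OR w) AND (r OR (NOT n))


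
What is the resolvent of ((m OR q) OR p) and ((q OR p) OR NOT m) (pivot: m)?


The clauses contain complementary literals m and NOTm.
Resolution eliminates this pair and disjoins the remaining literals (merging duplicates).

(q OR p)


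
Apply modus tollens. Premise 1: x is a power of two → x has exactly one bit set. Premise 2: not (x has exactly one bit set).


Modus tollens: from (P → Q) and ¬Q, infer ¬P.
Q = 'x has exactly one bit set' is denied; since P → Q, P must also fail.

Not (x is a power of two).


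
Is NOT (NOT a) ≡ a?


Compare truth tables:
a | φ | ψ
---------
F | F | F
T | T | T
The columns φ and ψ agree on every row.

Yes, they are logically equivalent.


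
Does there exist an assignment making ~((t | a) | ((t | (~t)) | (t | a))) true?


Check all 4 assignments over {a, t}:
a | t | φ
---------
False | False | False
True | False | False
False | True | False
True | True | False
No assignment makes the formula true.

Unsatisfiable.


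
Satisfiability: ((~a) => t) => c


Search for a satisfying assignment over {a, c, t}.
Try a=False, c=False, t=False: the formula evaluates to True.
A satisfying assignment exists.

Satisfiable.


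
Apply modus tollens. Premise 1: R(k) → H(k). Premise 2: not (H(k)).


Modus tollens: from (P → Q) and ¬Q, infer ¬P.
Q = 'H(k)' is denied; since P → Q, P must also fail.

Not (R(k)).


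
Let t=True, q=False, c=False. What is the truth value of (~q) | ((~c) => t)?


Substitute t=True, q=False, c=False:
~q = True
~c = True
(~c) => t = True => True = True
(~q) | ((~c) => t) = True | True = True

True


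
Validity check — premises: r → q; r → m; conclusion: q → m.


This is (no valid rule). There exist truth assignments where the premises are all true but the conclusion is false.

Invalid.


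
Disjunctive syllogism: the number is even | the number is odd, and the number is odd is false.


Disjunctive syllogism: from (P ∨ Q) and ¬P, infer Q.
One disjunct, 'the number is odd', is ruled out; the other must hold.

the number is even


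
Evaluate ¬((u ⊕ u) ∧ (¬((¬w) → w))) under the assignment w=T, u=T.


Substitute w=T, u=T:
u ⊕ u = T ⊕ T = F
¬w = F
(¬w) → w = F → T = T
¬((¬w) → w) = F
(u ⊕ u) ∧ (¬((¬w) → w)) = F ∧ F = F
¬((u ⊕ u) ∧ (¬((¬w) → w))) = T

T


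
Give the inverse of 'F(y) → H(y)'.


The inverse of (P → Q) is (¬P → ¬Q). It is equivalent to the converse, not to the original.
Here P = 'F(y)' and Q = 'H(y)'.

If not (F(y)), then not (H(y)).


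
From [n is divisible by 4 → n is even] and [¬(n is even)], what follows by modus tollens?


Modus tollens: from (P → Q) and ¬Q, infer ¬P.
Q = 'n is even' is denied; since P → Q, P must also fail.

Not (n is divisible by 4).


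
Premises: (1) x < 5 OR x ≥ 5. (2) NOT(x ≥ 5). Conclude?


Disjunctive syllogism: from (P ∨ Q) and ¬P, infer Q.
One disjunct, 'x ≥ 5', is ruled out; the other must hold.

x < 5


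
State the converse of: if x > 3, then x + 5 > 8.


The converse of (P → Q) is (Q → P). It is not in general equivalent to the original.
Here P = 'x > 3' and Q = 'x + 5 > 8'.

If x + 5 > 8, then x > 3.


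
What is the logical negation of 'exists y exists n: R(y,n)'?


Negation flips each quantifier (∀↔∃) and negates the inner predicate.
¬(exists y exists n: φ) = forall y forall n: ¬φ.

forall y forall n: ~(R(y,n))


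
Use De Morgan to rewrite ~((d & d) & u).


De Morgan: the negation of a conjunction is the disjunction of the negations.
Distribute ~ across &, flipping it to |, and negate each literal.

((~d) | (~d)) | (~u)


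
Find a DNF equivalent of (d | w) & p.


Step 1: Distribute ∧ over ∨: (d ∨ w) ∧ p = (d ∧ p) ∨ (w ∧ p).

(d & p) | (w & p)


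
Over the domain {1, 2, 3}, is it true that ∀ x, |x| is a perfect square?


Evaluate the predicate on each element: 1:T, 2:F, 3:F.
Counterexample x = 2 fails the predicate.

F


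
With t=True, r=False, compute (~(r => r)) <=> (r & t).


Substitute t=True, r=False:
r => r = False => False = True
~(r => r) = False
r & t = False & True = False
(~(r => r)) <=> (r & t) = False <=> False = True

True


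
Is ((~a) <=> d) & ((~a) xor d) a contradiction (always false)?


Truth table over {a, d}:
a | d | φ
---------
False | False | False
True | False | False
False | True | False
True | True | False
Every row is false.

Yes, it is a contradiction.


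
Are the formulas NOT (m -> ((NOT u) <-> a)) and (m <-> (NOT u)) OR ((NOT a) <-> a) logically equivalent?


Compare truth tables:
a | m | u | φ | ψ
-----------------
F | F | F | F | F
T | F | F | F | F
F | T | F | T | T
T | T | F | F | T
F | F | T | F | T
T | F | T | F | T
F | T | T | F | F
T | T | T | T | F
They differ at row 4 (a=T, m=T, u=F): φ=F but ψ=T.

No, they are not logically equivalent.


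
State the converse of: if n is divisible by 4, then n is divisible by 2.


The converse of (P → Q) is (Q → P). It is not in general equivalent to the original.
Here P = 'n is divisible by 4' and Q = 'n is divisible by 2'.

If n is divisible by 2, then n is divisible by 4.


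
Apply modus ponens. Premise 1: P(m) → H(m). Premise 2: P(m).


Modus ponens: from (P → Q) and P, infer Q.
P = 'P(m)' is asserted, and P → Q holds, so Q follows.

H(m).


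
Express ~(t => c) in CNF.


Step 1: Rewrite t → c as ¬t ∨ c.
Step 2: Negate: ¬(¬t ∨ c) = t ∧ ¬c (De Morgan + double negation).

t & (~c)


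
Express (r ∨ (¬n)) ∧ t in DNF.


Step 1: Distribute ∧ over ∨: (r ∨ (¬n)) ∧ t = (r ∧ t) ∨ ((¬n) ∧ t).

(r ∧ t) ∨ ((¬n) ∧ t)


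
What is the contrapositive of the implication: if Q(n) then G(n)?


The contrapositive of (P → Q) is (¬Q → ¬P); it is logically equivalent to the original.
Here P = 'Q(n)' and Q = 'G(n)'.

If not (G(n)), then not (Q(n)).


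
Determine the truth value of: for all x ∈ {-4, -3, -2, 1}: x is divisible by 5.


Evaluate the predicate on each element: -4:F, -3:F, -2:F, 1:F.
Counterexample x = -4 fails the predicate.

F


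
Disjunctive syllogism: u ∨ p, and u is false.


Disjunctive syllogism: from (P ∨ Q) and ¬P, infer Q.
One disjunct, 'u', is ruled out; the other must hold.

p


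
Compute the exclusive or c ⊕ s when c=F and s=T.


Exclusive or is true when exactly one operand is true.
Substitute: c=F, s=T.
F ⊕ T evaluates to T.

T


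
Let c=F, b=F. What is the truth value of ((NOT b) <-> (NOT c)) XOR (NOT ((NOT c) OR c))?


Substitute c=F, b=F:
NOT b = T
NOT c = T
(NOT b) <-> (NOT c) = T <-> T = T
NOT c = T
(NOT c) OR c = T OR F = T
NOT ((NOT c) OR c) = F
((NOT b) <-> (NOT c)) XOR (NOT ((NOT c) OR c)) = T XOR F = T

T


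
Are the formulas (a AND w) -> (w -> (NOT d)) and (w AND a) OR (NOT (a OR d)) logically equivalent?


Compare truth tables:
a | d | w | φ | ψ
-----------------
F | F | F | T | T
T | F | F | T | F
F | T | F | T | F
T | T | F | T | F
F | F | T | T | T
T | F | T | T | T
F | T | T | T | F
T | T | T | F | T
They differ at row 2 (a=T, d=F, w=F): φ=T but ψ=F.

No, they are not logically equivalent.


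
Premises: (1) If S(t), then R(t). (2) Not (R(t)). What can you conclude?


Modus tollens: from (P → Q) and ¬Q, infer ¬P.
Q = 'R(t)' is denied; since P → Q, P must also fail.

Not (S(t)).


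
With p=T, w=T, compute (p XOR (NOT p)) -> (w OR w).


Substitute p=T, w=T:
NOT p = F
p XOR (NOT p) = T XOR F = T
w OR w = T OR T = T
(p XOR (NOT p)) -> (w OR w) = T -> T = T

T


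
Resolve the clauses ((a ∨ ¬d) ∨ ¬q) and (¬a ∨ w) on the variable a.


The clauses contain complementary literals a and ¬a.
Resolution eliminates this pair and disjoins the remaining literals (merging duplicates).

((¬d ∨ ¬q) ∨ w)


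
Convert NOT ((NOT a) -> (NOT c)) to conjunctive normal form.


Step 1: Rewrite (¬a) → (¬c) as ¬(¬a) ∨ (¬c).
Step 2: Negate: ¬(¬(¬a) ∨ (¬c)) = (¬a) ∧ ¬(¬c) (De Morgan + double negation).
Step 3: Eliminate any double negations (¬¬X = X).

(NOT a) AND c


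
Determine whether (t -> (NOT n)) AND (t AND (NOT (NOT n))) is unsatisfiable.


Truth table over {n, t}:
n | t | φ
---------
F | F | F
T | F | F
F | T | F
T | T | F
Every row is false.

Yes, it is a contradiction.


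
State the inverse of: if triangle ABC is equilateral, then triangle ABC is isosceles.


The inverse of (P → Q) is (¬P → ¬Q). It is equivalent to the converse, not to the original.
Here P = 'triangle ABC is equilateral' and Q = 'triangle ABC is isosceles'.

If not (triangle ABC is equilateral), then not (triangle ABC is isosceles).


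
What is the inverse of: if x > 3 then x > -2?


The inverse of (P → Q) is (¬P → ¬Q). It is equivalent to the converse, not to the original.
Here P = 'x > 3' and Q = 'x > -2'.

If not (x > 3), then not (x > -2).


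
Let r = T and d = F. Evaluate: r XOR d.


Exclusive or is true when exactly one operand is true.
Substitute: r=T, d=F.
T XOR F evaluates to T.

T


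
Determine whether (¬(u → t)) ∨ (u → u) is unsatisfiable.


Truth table over {t, u}:
t | u | φ
---------
F | F | T
T | F | T
F | T | T
T | T | T
Satisfying assignment at row 1: t=F, u=F gives T.

No, it is not a contradiction.


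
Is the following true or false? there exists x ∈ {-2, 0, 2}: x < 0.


Evaluate the predicate on each element: -2:T, 0:F, 2:F.
Witness x = -2 satisfies the predicate.

T


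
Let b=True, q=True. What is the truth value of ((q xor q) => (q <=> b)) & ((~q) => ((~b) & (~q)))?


Substitute b=True, q=True:
q xor q = True xor True = False
q <=> b = True <=> True = True
(q xor q) => (q <=> b) = False => True = True
~q = False
~b = False
~q = False
(~b) & (~q) = False & False = False
(~q) => ((~b) & (~q)) = False => False = True
((q xor q) => (q <=> b)) & ((~q) => ((~b) & (~q))) = True & True = True

True


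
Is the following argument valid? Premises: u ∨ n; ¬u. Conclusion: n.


This matches the form of disjunctive syllogism: the conclusion follows in every model of the premises.

Valid.


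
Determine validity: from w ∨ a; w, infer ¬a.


This is affirming a disjunct (fallacy). There exist truth assignments where the premises are all true but the conclusion is false.

Invalid.


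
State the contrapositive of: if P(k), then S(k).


The contrapositive of (P → Q) is (¬Q → ¬P); it is logically equivalent to the original.
Here P = 'P(k)' and Q = 'S(k)'.

If not (S(k)), then not (P(k)).


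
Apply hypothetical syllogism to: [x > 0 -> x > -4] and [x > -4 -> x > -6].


Hypothetical syllogism: from (P → Q) and (Q → R), infer (P → R).
Chain the two implications through the shared middle term 'x > -4'.

x > 0 -> x > -6


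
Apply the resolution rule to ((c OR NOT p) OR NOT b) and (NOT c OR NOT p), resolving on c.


The clauses contain complementary literals c and NOTc.
Resolution eliminates this pair and disjoins the remaining literals (merging duplicates).

(NOT p OR NOT b)


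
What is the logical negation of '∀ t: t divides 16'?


¬(∀ x: φ) = ∃ x: ¬φ, and ¬(∃ x: φ) = ∀ x: ¬φ.
Apply to the universal statement.

∃ t: ¬(t divides 16)


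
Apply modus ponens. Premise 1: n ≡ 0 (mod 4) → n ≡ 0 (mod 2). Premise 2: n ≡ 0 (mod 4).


Modus ponens: from (P → Q) and P, infer Q.
P = 'n ≡ 0 (mod 4)' is asserted, and P → Q holds, so Q follows.

n ≡ 0 (mod 2).


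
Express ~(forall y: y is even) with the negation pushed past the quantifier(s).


¬(forall x: φ) = exists x: ¬φ, and ¬(exists x: φ) = forall x: ¬φ.
Apply to the universal statement.

exists y: ~(y is even)


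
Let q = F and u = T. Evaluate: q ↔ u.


Biconditional is true when both operands have the same truth value.
Substitute: q=F, u=T.
F ↔ T evaluates to F.

F


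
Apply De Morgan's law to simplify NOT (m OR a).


De Morgan: the negation of a disjunction is the conjunction of the negations.
Distribute NOT across OR, flipping it to AND, and negate each literal.

(NOT m) AND (NOT a)


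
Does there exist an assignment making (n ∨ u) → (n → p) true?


Search for a satisfying assignment over {n, p, u}.
Try n=F, p=F, u=F: the formula evaluates to T.
A satisfying assignment exists.

Satisfiable.


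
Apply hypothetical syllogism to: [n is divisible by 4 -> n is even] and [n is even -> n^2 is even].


Hypothetical syllogism: from (P → Q) and (Q → R), infer (P → R).
Chain the two implications through the shared middle term 'n is even'.

n is divisible by 4 -> n^2 is even


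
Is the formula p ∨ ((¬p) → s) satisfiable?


Search for a satisfying assignment over {p, s}.
Try p=T, s=F: the formula evaluates to T.
A satisfying assignment exists.

Satisfiable.


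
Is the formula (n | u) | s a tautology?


Build the truth table over {n, s, u}:
n | s | u | φ
-------------
False | False | False | False
True | False | False | True
False | True | False | True
True | True | False | True
False | False | True | True
True | False | True | True
False | True | True | True
True | True | True | True
Counterexample at row 1: with n=False, s=False, u=False, the formula is False.

No, it is not a tautology.


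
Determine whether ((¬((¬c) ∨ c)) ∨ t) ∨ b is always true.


Build the truth table over {b, c, t}:
b | c | t | φ
-------------
F | F | F | F
T | F | F | T
F | T | F | F
T | T | F | T
F | F | T | T
T | F | T | T
F | T | T | T
T | T | T | T
Counterexample at row 1: with b=F, c=F, t=F, the formula is F.

No, it is not a tautology.


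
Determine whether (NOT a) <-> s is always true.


Build the truth table over {a, s}:
a | s | φ
---------
F | F | F
T | F | T
F | T | T
T | T | F
Counterexample at row 1: with a=F, s=F, the formula is F.

No, it is not a tautology.


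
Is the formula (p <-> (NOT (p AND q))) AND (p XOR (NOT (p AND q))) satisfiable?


Check all 4 assignments over {p, q}:
p | q | φ
---------
F | F | F
T | F | F
F | T | F
T | T | F
No assignment makes the formula true.

Unsatisfiable.


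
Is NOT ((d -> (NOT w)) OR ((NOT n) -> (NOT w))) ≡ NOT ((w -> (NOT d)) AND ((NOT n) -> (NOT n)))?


Compare truth tables:
d | n | w | φ | ψ
-----------------
F | F | F | F | F
T | F | F | F | F
F | T | F | F | F
T | T | F | F | F
F | F | T | F | F
T | F | T | T | T
F | T | T | F | F
T | T | T | F | T
They differ at row 8 (d=T, n=T, w=T): φ=F but ψ=T.

No, they are not logically equivalent.


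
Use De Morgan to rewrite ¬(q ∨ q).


De Morgan: the negation of a disjunction is the conjunction of the negations.
Distribute ¬ across ∨, flipping it to ∧, and negate each literal.

(¬q) ∧ (¬q)


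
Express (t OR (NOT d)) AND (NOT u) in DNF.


Step 1: Distribute ∧ over ∨: (t ∨ (¬d)) ∧ (¬u) = (t ∧ (¬u)) ∨ ((¬d) ∧ (¬u)).

(t AND (NOT u)) OR ((NOT d) AND (NOT u))


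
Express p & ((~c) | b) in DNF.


Step 1: Distribute ∧ over ∨: p ∧ ((¬c) ∨ b) = (p ∧ (¬c)) ∨ (p ∧ b).

(p & (~c)) | (p & b)


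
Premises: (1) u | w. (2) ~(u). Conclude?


Disjunctive syllogism: from (P ∨ Q) and ¬P, infer Q.
One disjunct, 'u', is ruled out; the other must hold.

w


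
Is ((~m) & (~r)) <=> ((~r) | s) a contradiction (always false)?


Truth table over {m, r, s}:
m | r | s | φ
-------------
False | False | False | True
True | False | False | False
False | True | False | True
True | True | False | True
False | False | True | True
True | False | True | False
False | True | True | False
True | True | True | False
Satisfying assignment at row 1: m=False, r=False, s=False gives True.

No, it is not a contradiction.


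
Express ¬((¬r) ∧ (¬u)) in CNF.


Step 1: Apply De Morgan: ¬((¬r) ∧ (¬u)) = ¬(¬r) ∨ ¬(¬u).
Step 2: Eliminate any double negations (¬¬X = X).

r ∨ u


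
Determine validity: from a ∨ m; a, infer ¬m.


This is affirming a disjunct (fallacy). There exist truth assignments where the premises are all true but the conclusion is false.

Invalid.


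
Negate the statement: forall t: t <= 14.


¬(forall x: φ) = exists x: ¬φ, and ¬(exists x: φ) = forall x: ¬φ.
Apply to the universal statement.

exists t: ~(t <= 14)


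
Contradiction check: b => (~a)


Truth table over {a, b}:
a | b | φ
---------
False | False | True
True | False | True
False | True | True
True | True | False
Satisfying assignment at row 1: a=False, b=False gives True.

No, it is not a contradiction.


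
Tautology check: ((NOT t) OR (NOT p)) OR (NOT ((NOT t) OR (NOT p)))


Build the truth table over {p, t}:
p | t | φ
---------
F | F | T
T | F | T
F | T | T
T | T | T
Every row evaluates to true.

Yes, it is a tautology.


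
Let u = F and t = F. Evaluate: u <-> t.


Biconditional is true when both operands have the same truth value.
Substitute: u=F, t=F.
F <-> F evaluates to T.

T


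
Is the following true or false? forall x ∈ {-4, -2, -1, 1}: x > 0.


Evaluate the predicate on each element: -4:False, -2:False, -1:False, 1:True.
Counterexample x = -4 fails the predicate.

False


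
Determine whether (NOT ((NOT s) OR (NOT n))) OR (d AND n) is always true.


Build the truth table over {d, n, s}:
d | n | s | φ
-------------
F | F | F | F
T | F | F | F
F | T | F | F
T | T | F | T
F | F | T | F
T | F | T | F
F | T | T | T
T | T | T | T
Counterexample at row 1: with d=F, n=F, s=F, the formula is F.

No, it is not a tautology.


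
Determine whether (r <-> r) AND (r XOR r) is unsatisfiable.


Truth table over {r}:
r | φ
-----
F | F
T | F
Every row is false.

Yes, it is a contradiction.


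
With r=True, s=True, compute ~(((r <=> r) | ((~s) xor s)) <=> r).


Substitute r=True, s=True:
r <=> r = True <=> True = True
~s = False
(~s) xor s = False xor True = True
(r <=> r) | ((~s) xor s) = True | True = True
((r <=> r) | ((~s) xor s)) <=> r = True <=> True = True
~(((r <=> r) | ((~s) xor s)) <=> r) = False

False


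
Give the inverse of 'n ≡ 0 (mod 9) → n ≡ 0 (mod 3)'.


The inverse of (P → Q) is (¬P → ¬Q). It is equivalent to the converse, not to the original.
Here P = 'n ≡ 0 (mod 9)' and Q = 'n ≡ 0 (mod 3)'.

If not (n ≡ 0 (mod 9)), then not (n ≡ 0 (mod 3)).
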